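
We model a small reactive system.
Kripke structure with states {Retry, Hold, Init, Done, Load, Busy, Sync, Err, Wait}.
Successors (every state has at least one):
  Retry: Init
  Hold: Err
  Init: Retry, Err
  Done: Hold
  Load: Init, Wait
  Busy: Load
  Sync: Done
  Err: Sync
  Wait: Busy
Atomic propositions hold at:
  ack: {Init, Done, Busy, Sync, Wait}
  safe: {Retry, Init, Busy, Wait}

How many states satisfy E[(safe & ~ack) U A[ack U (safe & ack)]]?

Sat(~ack) = {Retry, Hold, Load, Err}
Sat(safe & ~ack) = {Retry}
Sat(safe & ack) = {Init, Busy, Wait}
A[ack U (safe & ack)]: least fixpoint, start Z0 = Sat((safe & ack)) = {Init, Busy, Wait}, add states in Sat(ack) with every successor in Z. Already a fixed point.
Sat(A[ack U (safe & ack)]) = {Init, Busy, Wait}
E[(safe & ~ack) U A[ack U (safe & ack)]]: least fixpoint, start Z0 = Sat(A[ack U (safe & ack)]) = {Init, Busy, Wait}, add states in Sat(safe & ~ack) with some successor in Z. Z1 = {Retry, Init, Busy, Wait}; fixed.
Sat(E[(safe & ~ack) U A[ack U (safe & ack)]]) = {Retry, Init, Busy, Wait}
|Sat(E[(safe & ~ack) U A[ack U (safe & ack)]])| = |{Retry, Init, Busy, Wait}| = 4.

4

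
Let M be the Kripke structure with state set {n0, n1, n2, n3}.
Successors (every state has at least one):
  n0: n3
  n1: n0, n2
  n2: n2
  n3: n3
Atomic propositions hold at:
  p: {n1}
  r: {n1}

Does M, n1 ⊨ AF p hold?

Yes

AF p: least fixpoint, start Z0 = {n1}, add states with every successor in Z. Already a fixed point.
Sat(AF p) = {n1}
n1 ∈ Sat(AF p) = {n1}, so the formula holds at n1.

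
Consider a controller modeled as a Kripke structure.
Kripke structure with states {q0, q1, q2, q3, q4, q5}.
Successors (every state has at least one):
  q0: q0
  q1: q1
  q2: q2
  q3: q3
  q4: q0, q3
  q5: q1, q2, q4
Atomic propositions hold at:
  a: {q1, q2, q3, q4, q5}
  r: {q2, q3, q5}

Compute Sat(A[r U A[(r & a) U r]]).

{q2, q3, q5}

Sat(r & a) = {q2, q3, q5}
A[(r & a) U r]: least fixpoint, start Z0 = Sat(r) = {q2, q3, q5}, add states in Sat(r & a) with every successor in Z. Already a fixed point.
Sat(A[(r & a) U r]) = {q2, q3, q5}
A[r U A[(r & a) U r]]: least fixpoint, start Z0 = Sat(A[(r & a) U r]) = {q2, q3, q5}, add states in Sat(r) with every successor in Z. Already a fixed point.
Sat(A[r U A[(r & a) U r]]) = {q2, q3, q5}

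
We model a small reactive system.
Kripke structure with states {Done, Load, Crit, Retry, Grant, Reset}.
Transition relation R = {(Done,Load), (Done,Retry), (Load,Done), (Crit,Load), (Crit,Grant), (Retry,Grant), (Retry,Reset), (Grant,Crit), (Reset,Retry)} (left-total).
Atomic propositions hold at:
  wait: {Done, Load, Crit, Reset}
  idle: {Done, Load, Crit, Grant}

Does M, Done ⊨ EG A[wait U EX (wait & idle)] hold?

Sat(wait & idle) = {Done, Load, Crit}
Sat(EX (wait & idle)) = {s : some successor in {Done, Load, Crit}} = {Done, Load, Crit, Grant}
A[wait U EX (wait & idle)]: least fixpoint, start Z0 = Sat(EX (wait & idle)) = {Done, Load, Crit, Grant}, add states in Sat(wait) with every successor in Z. Already a fixed point.
Sat(A[wait U EX (wait & idle)]) = {Done, Load, Crit, Grant}
EG A[wait U EX (wait & idle)]: greatest fixpoint, start Z0 = {Done, Load, Crit, Grant}, keep only states in Sat with some successor in Z. Already a fixed point.
Sat(EG A[wait U EX (wait & idle)]) = {Done, Load, Crit, Grant}
Done ∈ Sat(EG A[wait U EX (wait & idle)]) = {Done, Load, Crit, Grant}, so the formula holds at Done.

Yes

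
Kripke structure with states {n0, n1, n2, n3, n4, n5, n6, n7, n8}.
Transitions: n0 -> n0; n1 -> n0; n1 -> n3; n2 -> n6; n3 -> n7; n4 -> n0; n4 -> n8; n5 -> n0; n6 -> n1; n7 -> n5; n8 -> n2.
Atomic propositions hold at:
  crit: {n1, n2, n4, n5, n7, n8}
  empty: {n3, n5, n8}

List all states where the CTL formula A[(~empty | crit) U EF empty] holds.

Sat(~empty) = {n0, n1, n2, n4, n6, n7}
Sat(~empty | crit) = {n0, n1, n2, n4, n5, n6, n7, n8}
EF empty: least fixpoint, start Z0 = {n3, n5, n8}, add states with some successor in Z. Z1 = {n1, n3, n4, n5, n7, n8}; Z2 = {n1, n3, n4, n5, n6, n7, n8}; Z3 = {n1, n2, n3, n4, n5, n6, n7, n8}; fixed.
Sat(EF empty) = {n1, n2, n3, n4, n5, n6, n7, n8}
A[(~empty | crit) U EF empty]: least fixpoint, start Z0 = Sat(EF empty) = {n1, n2, n3, n4, n5, n6, n7, n8}, add states in Sat(~empty | crit) with every successor in Z. Already a fixed point.
Sat(A[(~empty | crit) U EF empty]) = {n1, n2, n3, n4, n5, n6, n7, n8}

{n1, n2, n3, n4, n5, n6, n7, n8}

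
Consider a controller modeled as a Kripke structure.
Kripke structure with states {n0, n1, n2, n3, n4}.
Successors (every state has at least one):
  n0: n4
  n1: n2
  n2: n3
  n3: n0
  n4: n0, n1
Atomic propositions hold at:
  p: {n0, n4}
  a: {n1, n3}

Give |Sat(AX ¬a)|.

3

Sat(¬a) = {n0, n2, n4}
Sat(AX ¬a) = {s : every successor in {n0, n2, n4}} = {n0, n1, n3}
|Sat(AX ¬a)| = |{n0, n1, n3}| = 3.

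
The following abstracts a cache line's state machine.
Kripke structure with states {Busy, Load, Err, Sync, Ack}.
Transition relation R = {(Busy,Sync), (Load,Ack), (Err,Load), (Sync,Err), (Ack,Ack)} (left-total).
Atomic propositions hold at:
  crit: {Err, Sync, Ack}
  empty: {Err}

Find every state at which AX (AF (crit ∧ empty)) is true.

{Busy, Sync}

Sat(crit ∧ empty) = {Err}
AF (crit ∧ empty): least fixpoint, start Z0 = {Err}, add states with every successor in Z. Z1 = {Err, Sync}; Z2 = {Busy, Err, Sync}; fixed.
Sat(AF (crit ∧ empty)) = {Busy, Err, Sync}
Sat(AX (AF (crit ∧ empty))) = {s : every successor in {Busy, Err, Sync}} = {Busy, Sync}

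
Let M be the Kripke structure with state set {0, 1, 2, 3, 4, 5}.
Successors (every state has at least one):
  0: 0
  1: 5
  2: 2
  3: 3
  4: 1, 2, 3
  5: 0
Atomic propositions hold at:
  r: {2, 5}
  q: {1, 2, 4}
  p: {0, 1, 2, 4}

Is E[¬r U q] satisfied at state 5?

No

Sat(¬r) = {0, 1, 3, 4}
E[¬r U q]: least fixpoint, start Z0 = Sat(q) = {1, 2, 4}, add states in Sat(¬r) with some successor in Z. Already a fixed point.
Sat(E[¬r U q]) = {1, 2, 4}
5 ∉ Sat(E[¬r U q]) = {1, 2, 4}, so the formula does not hold at 5.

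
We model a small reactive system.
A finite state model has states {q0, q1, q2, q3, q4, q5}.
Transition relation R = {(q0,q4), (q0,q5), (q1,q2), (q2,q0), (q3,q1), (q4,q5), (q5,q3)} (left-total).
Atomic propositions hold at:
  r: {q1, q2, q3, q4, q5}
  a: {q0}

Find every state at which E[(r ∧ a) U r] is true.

{q1, q2, q3, q4, q5}

Sat(r ∧ a) = ∅
E[(r ∧ a) U r]: least fixpoint, start Z0 = Sat(r) = {q1, q2, q3, q4, q5}, add states in Sat(r ∧ a) with some successor in Z. Already a fixed point.
Sat(E[(r ∧ a) U r]) = {q1, q2, q3, q4, q5}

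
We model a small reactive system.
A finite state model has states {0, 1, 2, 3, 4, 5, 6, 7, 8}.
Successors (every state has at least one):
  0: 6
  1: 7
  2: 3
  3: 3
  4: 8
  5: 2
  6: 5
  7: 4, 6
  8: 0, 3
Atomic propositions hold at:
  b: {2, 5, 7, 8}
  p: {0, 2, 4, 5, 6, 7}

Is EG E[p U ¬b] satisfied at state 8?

No

Sat(¬b) = {0, 1, 3, 4, 6}
E[p U ¬b]: least fixpoint, start Z0 = Sat(¬b) = {0, 1, 3, 4, 6}, add states in Sat(p) with some successor in Z. Z1 = {0, 1, 2, 3, 4, 6, 7}; Z2 = {0, 1, 2, 3, 4, 5, 6, 7}; fixed.
Sat(E[p U ¬b]) = {0, 1, 2, 3, 4, 5, 6, 7}
EG E[p U ¬b]: greatest fixpoint, start Z0 = {0, 1, 2, 3, 4, 5, 6, 7}, keep only states in Sat with some successor in Z. Z1 = {0, 1, 2, 3, 5, 6, 7}; fixed.
Sat(EG E[p U ¬b]) = {0, 1, 2, 3, 5, 6, 7}
8 ∉ Sat(EG E[p U ¬b]) = {0, 1, 2, 3, 5, 6, 7}, so the formula does not hold at 8.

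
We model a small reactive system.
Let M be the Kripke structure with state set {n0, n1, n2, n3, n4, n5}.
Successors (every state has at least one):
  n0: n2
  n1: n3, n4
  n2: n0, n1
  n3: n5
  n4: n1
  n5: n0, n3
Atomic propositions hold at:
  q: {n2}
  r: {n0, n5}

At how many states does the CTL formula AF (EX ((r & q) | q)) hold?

Sat(r & q) = ∅
Sat((r & q) | q) = {n2}
Sat(EX ((r & q) | q)) = {s : some successor in {n2}} = {n0}
AF (EX ((r & q) | q)): least fixpoint, start Z0 = {n0}, add states with every successor in Z. Already a fixed point.
Sat(AF (EX ((r & q) | q))) = {n0}
|Sat(AF (EX ((r & q) | q)))| = |{n0}| = 1.

1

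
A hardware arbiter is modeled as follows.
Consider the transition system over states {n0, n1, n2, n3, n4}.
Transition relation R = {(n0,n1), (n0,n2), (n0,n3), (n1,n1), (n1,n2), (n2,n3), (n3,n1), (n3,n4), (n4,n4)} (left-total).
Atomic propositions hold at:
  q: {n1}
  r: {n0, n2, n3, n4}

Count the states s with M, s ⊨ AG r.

AG r: greatest fixpoint, start Z0 = {n0, n2, n3, n4}, keep only states in Sat with every successor in Z. Z1 = {n2, n4}; Z2 = {n4}; fixed.
Sat(AG r) = {n4}
|Sat(AG r)| = |{n4}| = 1.

1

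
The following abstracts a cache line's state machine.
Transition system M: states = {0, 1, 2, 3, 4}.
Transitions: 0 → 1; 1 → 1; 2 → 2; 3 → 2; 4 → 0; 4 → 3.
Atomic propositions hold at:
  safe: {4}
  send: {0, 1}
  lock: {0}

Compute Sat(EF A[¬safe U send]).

Sat(¬safe) = {0, 1, 2, 3}
A[¬safe U send]: least fixpoint, start Z0 = Sat(send) = {0, 1}, add states in Sat(¬safe) with every successor in Z. Already a fixed point.
Sat(A[¬safe U send]) = {0, 1}
EF A[¬safe U send]: least fixpoint, start Z0 = {0, 1}, add states with some successor in Z. Z1 = {0, 1, 4}; fixed.
Sat(EF A[¬safe U send]) = {0, 1, 4}

{0, 1, 4}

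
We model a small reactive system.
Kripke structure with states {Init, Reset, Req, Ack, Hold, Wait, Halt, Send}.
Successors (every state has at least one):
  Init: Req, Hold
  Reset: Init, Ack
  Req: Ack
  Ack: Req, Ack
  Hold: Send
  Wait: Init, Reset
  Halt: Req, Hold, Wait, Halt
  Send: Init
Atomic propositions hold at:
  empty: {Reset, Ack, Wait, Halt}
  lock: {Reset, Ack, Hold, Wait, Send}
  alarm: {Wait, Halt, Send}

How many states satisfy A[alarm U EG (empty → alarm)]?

5

Sat(empty → alarm) = {Init, Req, Hold, Wait, Halt, Send}
EG (empty → alarm): greatest fixpoint, start Z0 = {Init, Req, Hold, Wait, Halt, Send}, keep only states in Sat with some successor in Z. Z1 = {Init, Hold, Wait, Halt, Send}; fixed.
Sat(EG (empty → alarm)) = {Init, Hold, Wait, Halt, Send}
A[alarm U EG (empty → alarm)]: least fixpoint, start Z0 = Sat(EG (empty → alarm)) = {Init, Hold, Wait, Halt, Send}, add states in Sat(alarm) with every successor in Z. Already a fixed point.
Sat(A[alarm U EG (empty → alarm)]) = {Init, Hold, Wait, Halt, Send}
|Sat(A[alarm U EG (empty → alarm)])| = |{Init, Hold, Wait, Halt, Send}| = 5.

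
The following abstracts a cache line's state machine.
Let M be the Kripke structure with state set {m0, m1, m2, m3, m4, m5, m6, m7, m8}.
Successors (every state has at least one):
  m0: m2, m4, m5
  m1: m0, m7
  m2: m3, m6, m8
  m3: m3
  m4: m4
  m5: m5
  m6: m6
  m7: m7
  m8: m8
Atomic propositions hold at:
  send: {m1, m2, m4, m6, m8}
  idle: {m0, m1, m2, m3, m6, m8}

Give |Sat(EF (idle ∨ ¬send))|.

Sat(¬send) = {m0, m3, m5, m7}
Sat(idle ∨ ¬send) = {m0, m1, m2, m3, m5, m6, m7, m8}
EF (idle ∨ ¬send): least fixpoint, start Z0 = {m0, m1, m2, m3, m5, m6, m7, m8}, add states with some successor in Z. Already a fixed point.
Sat(EF (idle ∨ ¬send)) = {m0, m1, m2, m3, m5, m6, m7, m8}
|Sat(EF (idle ∨ ¬send))| = |{m0, m1, m2, m3, m5, m6, m7, m8}| = 8.

8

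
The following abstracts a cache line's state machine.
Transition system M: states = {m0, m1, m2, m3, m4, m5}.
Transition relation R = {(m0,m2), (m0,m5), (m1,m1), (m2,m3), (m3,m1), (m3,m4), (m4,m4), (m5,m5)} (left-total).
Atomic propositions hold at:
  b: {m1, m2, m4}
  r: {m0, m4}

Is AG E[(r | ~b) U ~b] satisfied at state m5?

Sat(~b) = {m0, m3, m5}
Sat(r | ~b) = {m0, m3, m4, m5}
E[(r | ~b) U ~b]: least fixpoint, start Z0 = Sat(~b) = {m0, m3, m5}, add states in Sat(r | ~b) with some successor in Z. Already a fixed point.
Sat(E[(r | ~b) U ~b]) = {m0, m3, m5}
AG E[(r | ~b) U ~b]: greatest fixpoint, start Z0 = {m0, m3, m5}, keep only states in Sat with every successor in Z. Z1 = {m5}; fixed.
Sat(AG E[(r | ~b) U ~b]) = {m5}
m5 ∈ Sat(AG E[(r | ~b) U ~b]) = {m5}, so the formula holds at m5.

Yes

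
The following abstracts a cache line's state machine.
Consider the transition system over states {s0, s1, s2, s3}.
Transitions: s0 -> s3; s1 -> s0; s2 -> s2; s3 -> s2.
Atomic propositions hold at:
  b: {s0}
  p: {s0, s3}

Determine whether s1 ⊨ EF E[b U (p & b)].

Sat(p & b) = {s0}
E[b U (p & b)]: least fixpoint, start Z0 = Sat((p & b)) = {s0}, add states in Sat(b) with some successor in Z. Already a fixed point.
Sat(E[b U (p & b)]) = {s0}
EF E[b U (p & b)]: least fixpoint, start Z0 = {s0}, add states with some successor in Z. Z1 = {s0, s1}; fixed.
Sat(EF E[b U (p & b)]) = {s0, s1}
s1 ∈ Sat(EF E[b U (p & b)]) = {s0, s1}, so the formula holds at s1.

Yes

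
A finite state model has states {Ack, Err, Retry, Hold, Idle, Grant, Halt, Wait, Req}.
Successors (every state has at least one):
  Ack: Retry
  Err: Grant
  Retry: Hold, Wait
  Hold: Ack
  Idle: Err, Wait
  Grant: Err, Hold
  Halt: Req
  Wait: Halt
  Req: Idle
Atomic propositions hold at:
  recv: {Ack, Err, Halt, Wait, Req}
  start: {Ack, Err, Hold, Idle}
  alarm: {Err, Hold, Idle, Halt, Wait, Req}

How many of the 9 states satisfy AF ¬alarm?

5

Sat(¬alarm) = {Ack, Retry, Grant}
AF ¬alarm: least fixpoint, start Z0 = {Ack, Retry, Grant}, add states with every successor in Z. Z1 = {Ack, Err, Retry, Hold, Grant}; fixed.
Sat(AF ¬alarm) = {Ack, Err, Retry, Hold, Grant}
|Sat(AF ¬alarm)| = |{Ack, Err, Retry, Hold, Grant}| = 5.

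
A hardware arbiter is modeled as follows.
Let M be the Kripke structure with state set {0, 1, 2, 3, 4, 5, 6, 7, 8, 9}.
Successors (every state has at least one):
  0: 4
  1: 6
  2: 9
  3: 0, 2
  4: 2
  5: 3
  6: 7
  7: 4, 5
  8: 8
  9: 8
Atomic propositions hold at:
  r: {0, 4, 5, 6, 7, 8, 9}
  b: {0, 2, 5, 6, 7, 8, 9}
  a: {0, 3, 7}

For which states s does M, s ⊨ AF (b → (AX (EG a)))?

EG a: greatest fixpoint, start Z0 = {0, 3, 7}, keep only states in Sat with some successor in Z. Z1 = {3}; Z2 = ∅; fixed.
Sat(EG a) = ∅
Sat(AX (EG a)) = {s : every successor in ∅} = ∅
Sat(b → (AX (EG a))) = {1, 3, 4}
AF (b → (AX (EG a))): least fixpoint, start Z0 = {1, 3, 4}, add states with every successor in Z. Z1 = {0, 1, 3, 4, 5}; Z2 = {0, 1, 3, 4, 5, 7}; Z3 = {0, 1, 3, 4, 5, 6, 7}; fixed.
Sat(AF (b → (AX (EG a)))) = {0, 1, 3, 4, 5, 6, 7}

{0, 1, 3, 4, 5, 6, 7}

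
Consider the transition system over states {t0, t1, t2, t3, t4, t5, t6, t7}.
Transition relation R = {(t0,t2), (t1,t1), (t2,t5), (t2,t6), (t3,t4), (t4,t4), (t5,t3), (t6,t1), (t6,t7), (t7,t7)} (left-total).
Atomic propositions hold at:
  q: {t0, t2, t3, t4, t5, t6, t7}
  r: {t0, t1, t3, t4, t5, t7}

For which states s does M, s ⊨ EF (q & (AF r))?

{t0, t2, t3, t4, t5, t6, t7}

AF r: least fixpoint, start Z0 = {t0, t1, t3, t4, t5, t7}, add states with every successor in Z. Z1 = {t0, t1, t3, t4, t5, t6, t7}; Z2 = {t0, t1, t2, t3, t4, t5, t6, t7}; fixed.
Sat(AF r) = {t0, t1, t2, t3, t4, t5, t6, t7}
Sat(q & (AF r)) = {t0, t2, t3, t4, t5, t6, t7}
EF (q & (AF r)): least fixpoint, start Z0 = {t0, t2, t3, t4, t5, t6, t7}, add states with some successor in Z. Already a fixed point.
Sat(EF (q & (AF r))) = {t0, t2, t3, t4, t5, t6, t7}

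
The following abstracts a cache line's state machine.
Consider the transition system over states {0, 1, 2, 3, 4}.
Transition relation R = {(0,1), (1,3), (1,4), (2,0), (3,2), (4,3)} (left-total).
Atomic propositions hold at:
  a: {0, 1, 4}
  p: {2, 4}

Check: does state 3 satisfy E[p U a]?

E[p U a]: least fixpoint, start Z0 = Sat(a) = {0, 1, 4}, add states in Sat(p) with some successor in Z. Z1 = {0, 1, 2, 4}; fixed.
Sat(E[p U a]) = {0, 1, 2, 4}
3 ∉ Sat(E[p U a]) = {0, 1, 2, 4}, so the formula does not hold at 3.

No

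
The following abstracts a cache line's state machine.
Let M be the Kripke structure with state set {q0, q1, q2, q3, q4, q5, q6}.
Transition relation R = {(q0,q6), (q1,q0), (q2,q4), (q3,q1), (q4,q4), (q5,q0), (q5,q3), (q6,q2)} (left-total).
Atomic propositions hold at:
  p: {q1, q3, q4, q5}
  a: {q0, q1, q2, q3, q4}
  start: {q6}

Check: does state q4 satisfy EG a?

Yes

EG a: greatest fixpoint, start Z0 = {q0, q1, q2, q3, q4}, keep only states in Sat with some successor in Z. Z1 = {q1, q2, q3, q4}; Z2 = {q2, q3, q4}; Z3 = {q2, q4}; fixed.
Sat(EG a) = {q2, q4}
q4 ∈ Sat(EG a) = {q2, q4}, so the formula holds at q4.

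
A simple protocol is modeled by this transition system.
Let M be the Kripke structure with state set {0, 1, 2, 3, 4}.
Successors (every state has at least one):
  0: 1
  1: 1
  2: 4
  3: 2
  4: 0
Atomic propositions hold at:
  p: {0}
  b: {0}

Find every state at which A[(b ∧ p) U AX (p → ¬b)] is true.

Sat(b ∧ p) = {0}
Sat(¬b) = {1, 2, 3, 4}
Sat(p → ¬b) = {1, 2, 3, 4}
Sat(AX (p → ¬b)) = {s : every successor in {1, 2, 3, 4}} = {0, 1, 2, 3}
A[(b ∧ p) U AX (p → ¬b)]: least fixpoint, start Z0 = Sat(AX (p → ¬b)) = {0, 1, 2, 3}, add states in Sat(b ∧ p) with every successor in Z. Already a fixed point.
Sat(A[(b ∧ p) U AX (p → ¬b)]) = {0, 1, 2, 3}

{0, 1, 2, 3}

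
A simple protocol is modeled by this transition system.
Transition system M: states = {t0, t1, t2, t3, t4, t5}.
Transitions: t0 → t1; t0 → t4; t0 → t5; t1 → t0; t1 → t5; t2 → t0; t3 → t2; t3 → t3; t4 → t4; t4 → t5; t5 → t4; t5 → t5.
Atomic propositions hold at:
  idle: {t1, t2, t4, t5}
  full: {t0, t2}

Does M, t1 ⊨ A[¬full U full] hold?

Sat(¬full) = {t1, t3, t4, t5}
A[¬full U full]: least fixpoint, start Z0 = Sat(full) = {t0, t2}, add states in Sat(¬full) with every successor in Z. Already a fixed point.
Sat(A[¬full U full]) = {t0, t2}
t1 ∉ Sat(A[¬full U full]) = {t0, t2}, so the formula does not hold at t1.

No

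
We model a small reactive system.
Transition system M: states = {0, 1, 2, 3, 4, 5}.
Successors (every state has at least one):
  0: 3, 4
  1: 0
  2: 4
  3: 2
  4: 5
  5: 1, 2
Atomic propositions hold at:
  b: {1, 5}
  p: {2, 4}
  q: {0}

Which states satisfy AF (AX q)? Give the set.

Sat(AX q) = {s : every successor in {0}} = {1}
AF (AX q): least fixpoint, start Z0 = {1}, add states with every successor in Z. Already a fixed point.
Sat(AF (AX q)) = {1}

{1}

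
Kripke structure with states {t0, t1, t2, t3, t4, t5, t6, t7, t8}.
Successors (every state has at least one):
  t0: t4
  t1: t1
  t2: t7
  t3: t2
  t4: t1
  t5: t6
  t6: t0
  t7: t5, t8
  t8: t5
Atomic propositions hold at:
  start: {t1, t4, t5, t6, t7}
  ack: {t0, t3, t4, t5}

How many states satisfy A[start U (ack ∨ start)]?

7

Sat(ack ∨ start) = {t0, t1, t3, t4, t5, t6, t7}
A[start U (ack ∨ start)]: least fixpoint, start Z0 = Sat((ack ∨ start)) = {t0, t1, t3, t4, t5, t6, t7}, add states in Sat(start) with every successor in Z. Already a fixed point.
Sat(A[start U (ack ∨ start)]) = {t0, t1, t3, t4, t5, t6, t7}
|Sat(A[start U (ack ∨ start)])| = |{t0, t1, t3, t4, t5, t6, t7}| = 7.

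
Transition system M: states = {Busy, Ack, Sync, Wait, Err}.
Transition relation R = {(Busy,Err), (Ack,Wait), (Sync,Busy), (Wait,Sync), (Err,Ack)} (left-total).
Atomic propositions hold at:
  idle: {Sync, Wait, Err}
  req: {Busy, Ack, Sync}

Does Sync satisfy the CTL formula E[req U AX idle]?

Yes

Sat(AX idle) = {s : every successor in {Sync, Wait, Err}} = {Busy, Ack, Wait}
E[req U AX idle]: least fixpoint, start Z0 = Sat(AX idle) = {Busy, Ack, Wait}, add states in Sat(req) with some successor in Z. Z1 = {Busy, Ack, Sync, Wait}; fixed.
Sat(E[req U AX idle]) = {Busy, Ack, Sync, Wait}
Sync ∈ Sat(E[req U AX idle]) = {Busy, Ack, Sync, Wait}, so the formula holds at Sync.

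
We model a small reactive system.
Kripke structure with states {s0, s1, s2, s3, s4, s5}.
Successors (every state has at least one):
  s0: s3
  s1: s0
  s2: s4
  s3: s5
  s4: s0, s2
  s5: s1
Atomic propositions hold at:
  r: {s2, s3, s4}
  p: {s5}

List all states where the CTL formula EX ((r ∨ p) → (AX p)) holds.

{s0, s1, s4, s5}

Sat(r ∨ p) = {s2, s3, s4, s5}
Sat(AX p) = {s : every successor in {s5}} = {s3}
Sat((r ∨ p) → (AX p)) = {s0, s1, s3}
Sat(EX ((r ∨ p) → (AX p))) = {s : some successor in {s0, s1, s3}} = {s0, s1, s4, s5}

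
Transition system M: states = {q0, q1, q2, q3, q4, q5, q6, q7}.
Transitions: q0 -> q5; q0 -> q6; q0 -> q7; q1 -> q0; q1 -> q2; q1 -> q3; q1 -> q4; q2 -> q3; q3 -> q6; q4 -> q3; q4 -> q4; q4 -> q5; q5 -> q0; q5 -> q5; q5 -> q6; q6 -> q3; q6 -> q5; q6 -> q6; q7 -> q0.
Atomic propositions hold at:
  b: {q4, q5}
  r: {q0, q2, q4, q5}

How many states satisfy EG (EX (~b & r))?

1

Sat(~b) = {q0, q1, q2, q3, q6, q7}
Sat(~b & r) = {q0, q2}
Sat(EX (~b & r)) = {s : some successor in {q0, q2}} = {q1, q5, q7}
EG (EX (~b & r)): greatest fixpoint, start Z0 = {q1, q5, q7}, keep only states in Sat with some successor in Z. Z1 = {q5}; fixed.
Sat(EG (EX (~b & r))) = {q5}
|Sat(EG (EX (~b & r)))| = |{q5}| = 1.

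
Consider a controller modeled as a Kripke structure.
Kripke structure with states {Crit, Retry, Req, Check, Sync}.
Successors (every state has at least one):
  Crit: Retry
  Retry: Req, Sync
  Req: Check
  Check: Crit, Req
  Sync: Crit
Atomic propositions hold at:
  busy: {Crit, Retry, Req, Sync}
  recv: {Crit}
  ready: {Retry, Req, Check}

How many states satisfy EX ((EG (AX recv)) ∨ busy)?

4

Sat(AX recv) = {s : every successor in {Crit}} = {Sync}
EG (AX recv): greatest fixpoint, start Z0 = {Sync}, keep only states in Sat with some successor in Z. Z1 = ∅; fixed.
Sat(EG (AX recv)) = ∅
Sat((EG (AX recv)) ∨ busy) = {Crit, Retry, Req, Sync}
Sat(EX ((EG (AX recv)) ∨ busy)) = {s : some successor in {Crit, Retry, Req, Sync}} = {Crit, Retry, Check, Sync}
|Sat(EX ((EG (AX recv)) ∨ busy))| = |{Crit, Retry, Check, Sync}| = 4.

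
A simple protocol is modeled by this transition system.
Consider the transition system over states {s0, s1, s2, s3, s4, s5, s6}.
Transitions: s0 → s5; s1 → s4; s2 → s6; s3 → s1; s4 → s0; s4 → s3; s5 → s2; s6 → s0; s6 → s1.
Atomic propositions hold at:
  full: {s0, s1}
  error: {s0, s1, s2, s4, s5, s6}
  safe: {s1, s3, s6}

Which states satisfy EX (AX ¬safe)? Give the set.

{s0, s3, s4, s6}

Sat(¬safe) = {s0, s2, s4, s5}
Sat(AX ¬safe) = {s : every successor in {s0, s2, s4, s5}} = {s0, s1, s5}
Sat(EX (AX ¬safe)) = {s : some successor in {s0, s1, s5}} = {s0, s3, s4, s6}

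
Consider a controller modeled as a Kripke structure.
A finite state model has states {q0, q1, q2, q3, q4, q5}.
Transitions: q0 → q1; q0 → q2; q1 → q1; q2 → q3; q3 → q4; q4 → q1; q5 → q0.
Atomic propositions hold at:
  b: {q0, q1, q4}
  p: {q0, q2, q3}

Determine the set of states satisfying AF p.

{q0, q2, q3, q5}

AF p: least fixpoint, start Z0 = {q0, q2, q3}, add states with every successor in Z. Z1 = {q0, q2, q3, q5}; fixed.
Sat(AF p) = {q0, q2, q3, q5}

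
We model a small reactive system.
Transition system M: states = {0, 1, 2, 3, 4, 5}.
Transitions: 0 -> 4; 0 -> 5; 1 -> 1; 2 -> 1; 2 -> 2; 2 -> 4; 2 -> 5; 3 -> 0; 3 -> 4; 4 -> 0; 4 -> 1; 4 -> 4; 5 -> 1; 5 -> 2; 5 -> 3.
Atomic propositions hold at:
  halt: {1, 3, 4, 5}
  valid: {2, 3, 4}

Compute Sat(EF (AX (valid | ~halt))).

Sat(~halt) = {0, 2}
Sat(valid | ~halt) = {0, 2, 3, 4}
Sat(AX (valid | ~halt)) = {s : every successor in {0, 2, 3, 4}} = {3}
EF (AX (valid | ~halt)): least fixpoint, start Z0 = {3}, add states with some successor in Z. Z1 = {3, 5}; Z2 = {0, 2, 3, 5}; Z3 = {0, 2, 3, 4, 5}; fixed.
Sat(EF (AX (valid | ~halt))) = {0, 2, 3, 4, 5}

{0, 2, 3, 4, 5}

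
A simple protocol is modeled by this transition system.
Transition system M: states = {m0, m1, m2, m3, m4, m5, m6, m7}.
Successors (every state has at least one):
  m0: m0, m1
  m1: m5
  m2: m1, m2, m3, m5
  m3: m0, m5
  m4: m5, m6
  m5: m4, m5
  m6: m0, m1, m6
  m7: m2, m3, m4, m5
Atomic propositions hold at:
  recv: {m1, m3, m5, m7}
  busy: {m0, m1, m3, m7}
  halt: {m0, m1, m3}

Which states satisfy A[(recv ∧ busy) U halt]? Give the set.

Sat(recv ∧ busy) = {m1, m3, m7}
A[(recv ∧ busy) U halt]: least fixpoint, start Z0 = Sat(halt) = {m0, m1, m3}, add states in Sat(recv ∧ busy) with every successor in Z. Already a fixed point.
Sat(A[(recv ∧ busy) U halt]) = {m0, m1, m3}

{m0, m1, m3}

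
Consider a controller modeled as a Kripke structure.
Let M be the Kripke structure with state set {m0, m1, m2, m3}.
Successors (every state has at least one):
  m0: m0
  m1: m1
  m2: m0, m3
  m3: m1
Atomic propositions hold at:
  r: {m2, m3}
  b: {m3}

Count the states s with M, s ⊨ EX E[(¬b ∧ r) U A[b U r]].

1

Sat(¬b) = {m0, m1, m2}
Sat(¬b ∧ r) = {m2}
A[b U r]: least fixpoint, start Z0 = Sat(r) = {m2, m3}, add states in Sat(b) with every successor in Z. Already a fixed point.
Sat(A[b U r]) = {m2, m3}
E[(¬b ∧ r) U A[b U r]]: least fixpoint, start Z0 = Sat(A[b U r]) = {m2, m3}, add states in Sat(¬b ∧ r) with some successor in Z. Already a fixed point.
Sat(E[(¬b ∧ r) U A[b U r]]) = {m2, m3}
Sat(EX E[(¬b ∧ r) U A[b U r]]) = {s : some successor in {m2, m3}} = {m2}
|Sat(EX E[(¬b ∧ r) U A[b U r]])| = |{m2}| = 1.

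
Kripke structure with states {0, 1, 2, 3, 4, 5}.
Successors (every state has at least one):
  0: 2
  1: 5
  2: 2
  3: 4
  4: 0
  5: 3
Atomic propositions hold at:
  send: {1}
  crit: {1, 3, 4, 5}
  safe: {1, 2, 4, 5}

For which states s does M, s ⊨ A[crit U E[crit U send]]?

{1}

E[crit U send]: least fixpoint, start Z0 = Sat(send) = {1}, add states in Sat(crit) with some successor in Z. Already a fixed point.
Sat(E[crit U send]) = {1}
A[crit U E[crit U send]]: least fixpoint, start Z0 = Sat(E[crit U send]) = {1}, add states in Sat(crit) with every successor in Z. Already a fixed point.
Sat(A[crit U E[crit U send]]) = {1}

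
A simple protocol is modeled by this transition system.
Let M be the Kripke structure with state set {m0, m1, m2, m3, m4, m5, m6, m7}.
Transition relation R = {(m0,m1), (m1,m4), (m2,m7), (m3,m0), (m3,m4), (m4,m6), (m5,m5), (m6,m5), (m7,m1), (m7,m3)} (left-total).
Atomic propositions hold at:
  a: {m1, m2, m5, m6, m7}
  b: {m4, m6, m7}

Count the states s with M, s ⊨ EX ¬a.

Sat(¬a) = {m0, m3, m4}
Sat(EX ¬a) = {s : some successor in {m0, m3, m4}} = {m1, m3, m7}
|Sat(EX ¬a)| = |{m1, m3, m7}| = 3.

3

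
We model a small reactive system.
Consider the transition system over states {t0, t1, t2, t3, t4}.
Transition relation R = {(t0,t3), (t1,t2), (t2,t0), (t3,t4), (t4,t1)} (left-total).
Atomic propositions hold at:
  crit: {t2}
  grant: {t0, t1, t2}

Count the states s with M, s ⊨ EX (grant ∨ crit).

Sat(grant ∨ crit) = {t0, t1, t2}
Sat(EX (grant ∨ crit)) = {s : some successor in {t0, t1, t2}} = {t1, t2, t4}
|Sat(EX (grant ∨ crit))| = |{t1, t2, t4}| = 3.

3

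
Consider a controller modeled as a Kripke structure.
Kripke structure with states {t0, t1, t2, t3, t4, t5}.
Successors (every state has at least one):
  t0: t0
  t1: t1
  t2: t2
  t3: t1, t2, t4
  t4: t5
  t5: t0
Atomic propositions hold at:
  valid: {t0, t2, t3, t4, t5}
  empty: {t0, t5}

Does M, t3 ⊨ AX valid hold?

No

Sat(AX valid) = {s : every successor in {t0, t2, t3, t4, t5}} = {t0, t2, t4, t5}
t3 ∉ Sat(AX valid) = {t0, t2, t4, t5}, so the formula does not hold at t3.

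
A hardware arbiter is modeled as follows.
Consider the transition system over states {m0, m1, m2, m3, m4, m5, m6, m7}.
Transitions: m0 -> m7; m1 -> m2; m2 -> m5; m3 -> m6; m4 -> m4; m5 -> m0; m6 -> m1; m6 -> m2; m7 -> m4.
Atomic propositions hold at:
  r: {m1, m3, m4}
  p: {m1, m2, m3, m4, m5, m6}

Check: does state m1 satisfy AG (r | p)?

No

Sat(r | p) = {m1, m2, m3, m4, m5, m6}
AG (r | p): greatest fixpoint, start Z0 = {m1, m2, m3, m4, m5, m6}, keep only states in Sat with every successor in Z. Z1 = {m1, m2, m3, m4, m6}; Z2 = {m1, m3, m4, m6}; Z3 = {m3, m4}; Z4 = {m4}; fixed.
Sat(AG (r | p)) = {m4}
m1 ∉ Sat(AG (r | p)) = {m4}, so the formula does not hold at m1.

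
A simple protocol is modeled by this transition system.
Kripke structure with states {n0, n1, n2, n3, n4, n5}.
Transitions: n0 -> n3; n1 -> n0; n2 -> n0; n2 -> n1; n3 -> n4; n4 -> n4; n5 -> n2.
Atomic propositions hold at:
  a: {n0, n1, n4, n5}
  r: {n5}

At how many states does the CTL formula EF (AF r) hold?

1

AF r: least fixpoint, start Z0 = {n5}, add states with every successor in Z. Already a fixed point.
Sat(AF r) = {n5}
EF (AF r): least fixpoint, start Z0 = {n5}, add states with some successor in Z. Already a fixed point.
Sat(EF (AF r)) = {n5}
|Sat(EF (AF r))| = |{n5}| = 1.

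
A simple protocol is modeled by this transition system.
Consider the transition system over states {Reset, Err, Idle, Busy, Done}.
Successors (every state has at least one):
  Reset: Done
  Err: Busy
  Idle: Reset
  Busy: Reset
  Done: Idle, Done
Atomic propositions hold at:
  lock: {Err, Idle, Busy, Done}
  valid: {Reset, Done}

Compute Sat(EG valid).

EG valid: greatest fixpoint, start Z0 = {Reset, Done}, keep only states in Sat with some successor in Z. Already a fixed point.
Sat(EG valid) = {Reset, Done}

{Reset, Done}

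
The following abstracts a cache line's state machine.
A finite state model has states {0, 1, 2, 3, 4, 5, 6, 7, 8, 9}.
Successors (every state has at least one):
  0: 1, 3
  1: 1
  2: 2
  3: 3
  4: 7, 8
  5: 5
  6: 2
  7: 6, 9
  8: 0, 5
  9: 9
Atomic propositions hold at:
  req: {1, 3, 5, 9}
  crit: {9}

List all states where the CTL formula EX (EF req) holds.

EF req: least fixpoint, start Z0 = {1, 3, 5, 9}, add states with some successor in Z. Z1 = {0, 1, 3, 5, 7, 8, 9}; Z2 = {0, 1, 3, 4, 5, 7, 8, 9}; fixed.
Sat(EF req) = {0, 1, 3, 4, 5, 7, 8, 9}
Sat(EX (EF req)) = {s : some successor in {0, 1, 3, 4, 5, 7, 8, 9}} = {0, 1, 3, 4, 5, 7, 8, 9}

{0, 1, 3, 4, 5, 7, 8, 9}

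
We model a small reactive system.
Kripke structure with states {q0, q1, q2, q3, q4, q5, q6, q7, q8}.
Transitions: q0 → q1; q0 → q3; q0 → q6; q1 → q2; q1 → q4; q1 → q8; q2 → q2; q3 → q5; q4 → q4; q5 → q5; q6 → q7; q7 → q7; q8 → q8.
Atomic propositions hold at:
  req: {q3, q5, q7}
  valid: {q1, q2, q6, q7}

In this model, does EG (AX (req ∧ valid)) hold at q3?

Sat(req ∧ valid) = {q7}
Sat(AX (req ∧ valid)) = {s : every successor in {q7}} = {q6, q7}
EG (AX (req ∧ valid)): greatest fixpoint, start Z0 = {q6, q7}, keep only states in Sat with some successor in Z. Already a fixed point.
Sat(EG (AX (req ∧ valid))) = {q6, q7}
q3 ∉ Sat(EG (AX (req ∧ valid))) = {q6, q7}, so the formula does not hold at q3.

No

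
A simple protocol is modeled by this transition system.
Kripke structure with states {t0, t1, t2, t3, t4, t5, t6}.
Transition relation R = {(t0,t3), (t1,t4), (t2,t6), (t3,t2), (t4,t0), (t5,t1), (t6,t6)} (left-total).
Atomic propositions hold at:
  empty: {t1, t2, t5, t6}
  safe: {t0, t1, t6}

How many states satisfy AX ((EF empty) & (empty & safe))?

EF empty: least fixpoint, start Z0 = {t1, t2, t5, t6}, add states with some successor in Z. Z1 = {t1, t2, t3, t5, t6}; Z2 = {t0, t1, t2, t3, t5, t6}; Z3 = {t0, t1, t2, t3, t4, t5, t6}; fixed.
Sat(EF empty) = {t0, t1, t2, t3, t4, t5, t6}
Sat(empty & safe) = {t1, t6}
Sat((EF empty) & (empty & safe)) = {t1, t6}
Sat(AX ((EF empty) & (empty & safe))) = {s : every successor in {t1, t6}} = {t2, t5, t6}
|Sat(AX ((EF empty) & (empty & safe)))| = |{t2, t5, t6}| = 3.

3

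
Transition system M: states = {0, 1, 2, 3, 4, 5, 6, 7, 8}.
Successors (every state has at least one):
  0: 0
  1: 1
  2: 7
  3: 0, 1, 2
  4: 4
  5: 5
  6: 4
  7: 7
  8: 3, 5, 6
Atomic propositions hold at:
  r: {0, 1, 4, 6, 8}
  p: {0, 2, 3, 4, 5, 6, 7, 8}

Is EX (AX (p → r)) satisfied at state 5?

No

Sat(p → r) = {0, 1, 4, 6, 8}
Sat(AX (p → r)) = {s : every successor in {0, 1, 4, 6, 8}} = {0, 1, 4, 6}
Sat(EX (AX (p → r))) = {s : some successor in {0, 1, 4, 6}} = {0, 1, 3, 4, 6, 8}
5 ∉ Sat(EX (AX (p → r))) = {0, 1, 3, 4, 6, 8}, so the formula does not hold at 5.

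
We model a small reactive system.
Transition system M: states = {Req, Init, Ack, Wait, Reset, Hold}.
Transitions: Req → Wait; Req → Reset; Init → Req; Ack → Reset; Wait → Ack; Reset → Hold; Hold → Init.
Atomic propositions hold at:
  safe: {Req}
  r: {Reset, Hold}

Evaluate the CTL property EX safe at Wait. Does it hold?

No

Sat(EX safe) = {s : some successor in {Req}} = {Init}
Wait ∉ Sat(EX safe) = {Init}, so the formula does not hold at Wait.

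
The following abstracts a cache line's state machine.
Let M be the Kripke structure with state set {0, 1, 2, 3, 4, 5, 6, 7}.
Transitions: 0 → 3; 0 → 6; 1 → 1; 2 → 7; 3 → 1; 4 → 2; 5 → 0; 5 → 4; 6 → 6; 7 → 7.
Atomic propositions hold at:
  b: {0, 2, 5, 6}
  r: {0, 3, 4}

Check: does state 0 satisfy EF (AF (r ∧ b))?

Yes

Sat(r ∧ b) = {0}
AF (r ∧ b): least fixpoint, start Z0 = {0}, add states with every successor in Z. Already a fixed point.
Sat(AF (r ∧ b)) = {0}
EF (AF (r ∧ b)): least fixpoint, start Z0 = {0}, add states with some successor in Z. Z1 = {0, 5}; fixed.
Sat(EF (AF (r ∧ b))) = {0, 5}
0 ∈ Sat(EF (AF (r ∧ b))) = {0, 5}, so the formula holds at 0.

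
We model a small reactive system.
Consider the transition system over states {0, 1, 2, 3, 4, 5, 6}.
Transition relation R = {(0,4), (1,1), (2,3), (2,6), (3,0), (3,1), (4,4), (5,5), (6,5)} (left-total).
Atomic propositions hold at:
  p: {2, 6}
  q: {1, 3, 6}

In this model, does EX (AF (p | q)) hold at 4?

No

Sat(p | q) = {1, 2, 3, 6}
AF (p | q): least fixpoint, start Z0 = {1, 2, 3, 6}, add states with every successor in Z. Already a fixed point.
Sat(AF (p | q)) = {1, 2, 3, 6}
Sat(EX (AF (p | q))) = {s : some successor in {1, 2, 3, 6}} = {1, 2, 3}
4 ∉ Sat(EX (AF (p | q))) = {1, 2, 3}, so the formula does not hold at 4.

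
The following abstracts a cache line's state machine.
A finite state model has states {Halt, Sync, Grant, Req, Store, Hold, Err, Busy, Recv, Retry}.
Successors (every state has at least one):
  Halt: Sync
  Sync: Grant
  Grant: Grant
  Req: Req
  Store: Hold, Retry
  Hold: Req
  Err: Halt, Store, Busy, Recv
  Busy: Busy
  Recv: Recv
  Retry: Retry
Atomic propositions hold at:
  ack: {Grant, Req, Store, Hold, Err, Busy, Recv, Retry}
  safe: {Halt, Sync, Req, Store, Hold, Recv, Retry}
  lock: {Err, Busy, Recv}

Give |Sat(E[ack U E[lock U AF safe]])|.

8

AF safe: least fixpoint, start Z0 = {Halt, Sync, Req, Store, Hold, Recv, Retry}, add states with every successor in Z. Already a fixed point.
Sat(AF safe) = {Halt, Sync, Req, Store, Hold, Recv, Retry}
E[lock U AF safe]: least fixpoint, start Z0 = Sat(AF safe) = {Halt, Sync, Req, Store, Hold, Recv, Retry}, add states in Sat(lock) with some successor in Z. Z1 = {Halt, Sync, Req, Store, Hold, Err, Recv, Retry}; fixed.
Sat(E[lock U AF safe]) = {Halt, Sync, Req, Store, Hold, Err, Recv, Retry}
E[ack U E[lock U AF safe]]: least fixpoint, start Z0 = Sat(E[lock U AF safe]) = {Halt, Sync, Req, Store, Hold, Err, Recv, Retry}, add states in Sat(ack) with some successor in Z. Already a fixed point.
Sat(E[ack U E[lock U AF safe]]) = {Halt, Sync, Req, Store, Hold, Err, Recv, Retry}
|Sat(E[ack U E[lock U AF safe]])| = |{Halt, Sync, Req, Store, Hold, Err, Recv, Retry}| = 8.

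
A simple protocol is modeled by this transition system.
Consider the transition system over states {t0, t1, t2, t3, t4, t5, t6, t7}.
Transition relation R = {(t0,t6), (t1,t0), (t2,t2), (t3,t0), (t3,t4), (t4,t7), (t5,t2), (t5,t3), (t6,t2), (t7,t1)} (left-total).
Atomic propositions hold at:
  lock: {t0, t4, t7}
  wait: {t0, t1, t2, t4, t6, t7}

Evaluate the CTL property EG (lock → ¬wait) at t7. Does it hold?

No

Sat(¬wait) = {t3, t5}
Sat(lock → ¬wait) = {t1, t2, t3, t5, t6}
EG (lock → ¬wait): greatest fixpoint, start Z0 = {t1, t2, t3, t5, t6}, keep only states in Sat with some successor in Z. Z1 = {t2, t5, t6}; fixed.
Sat(EG (lock → ¬wait)) = {t2, t5, t6}
t7 ∉ Sat(EG (lock → ¬wait)) = {t2, t5, t6}, so the formula does not hold at t7.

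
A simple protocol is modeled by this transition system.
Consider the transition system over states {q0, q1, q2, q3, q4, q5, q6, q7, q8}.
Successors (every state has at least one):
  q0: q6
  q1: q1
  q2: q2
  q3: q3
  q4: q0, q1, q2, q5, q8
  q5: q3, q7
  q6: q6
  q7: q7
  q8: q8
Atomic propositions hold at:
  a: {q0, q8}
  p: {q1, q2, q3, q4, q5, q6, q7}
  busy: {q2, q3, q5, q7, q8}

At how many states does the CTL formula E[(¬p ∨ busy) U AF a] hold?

2

Sat(¬p) = {q0, q8}
Sat(¬p ∨ busy) = {q0, q2, q3, q5, q7, q8}
AF a: least fixpoint, start Z0 = {q0, q8}, add states with every successor in Z. Already a fixed point.
Sat(AF a) = {q0, q8}
E[(¬p ∨ busy) U AF a]: least fixpoint, start Z0 = Sat(AF a) = {q0, q8}, add states in Sat(¬p ∨ busy) with some successor in Z. Already a fixed point.
Sat(E[(¬p ∨ busy) U AF a]) = {q0, q8}
|Sat(E[(¬p ∨ busy) U AF a])| = |{q0, q8}| = 2.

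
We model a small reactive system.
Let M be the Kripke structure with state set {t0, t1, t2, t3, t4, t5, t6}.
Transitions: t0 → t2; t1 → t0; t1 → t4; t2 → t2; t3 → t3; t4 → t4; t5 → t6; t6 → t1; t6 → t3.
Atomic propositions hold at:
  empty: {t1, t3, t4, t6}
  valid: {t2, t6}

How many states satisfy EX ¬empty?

Sat(¬empty) = {t0, t2, t5}
Sat(EX ¬empty) = {s : some successor in {t0, t2, t5}} = {t0, t1, t2}
|Sat(EX ¬empty)| = |{t0, t1, t2}| = 3.

3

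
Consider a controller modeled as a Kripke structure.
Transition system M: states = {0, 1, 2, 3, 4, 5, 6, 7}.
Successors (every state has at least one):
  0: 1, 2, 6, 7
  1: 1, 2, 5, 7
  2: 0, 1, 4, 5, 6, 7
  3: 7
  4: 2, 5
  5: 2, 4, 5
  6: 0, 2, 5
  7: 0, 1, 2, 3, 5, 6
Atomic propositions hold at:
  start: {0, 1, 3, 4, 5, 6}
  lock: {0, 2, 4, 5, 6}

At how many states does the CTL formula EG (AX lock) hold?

Sat(AX lock) = {s : every successor in {0, 2, 4, 5, 6}} = {4, 5, 6}
EG (AX lock): greatest fixpoint, start Z0 = {4, 5, 6}, keep only states in Sat with some successor in Z. Already a fixed point.
Sat(EG (AX lock)) = {4, 5, 6}
|Sat(EG (AX lock))| = |{4, 5, 6}| = 3.

3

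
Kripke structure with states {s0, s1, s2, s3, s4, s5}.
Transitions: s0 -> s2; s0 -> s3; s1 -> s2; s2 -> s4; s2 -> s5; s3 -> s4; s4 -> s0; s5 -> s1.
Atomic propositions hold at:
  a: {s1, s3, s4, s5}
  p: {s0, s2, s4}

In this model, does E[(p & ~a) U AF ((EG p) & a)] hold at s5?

No

Sat(~a) = {s0, s2}
Sat(p & ~a) = {s0, s2}
EG p: greatest fixpoint, start Z0 = {s0, s2, s4}, keep only states in Sat with some successor in Z. Already a fixed point.
Sat(EG p) = {s0, s2, s4}
Sat((EG p) & a) = {s4}
AF ((EG p) & a): least fixpoint, start Z0 = {s4}, add states with every successor in Z. Z1 = {s3, s4}; fixed.
Sat(AF ((EG p) & a)) = {s3, s4}
E[(p & ~a) U AF ((EG p) & a)]: least fixpoint, start Z0 = Sat(AF ((EG p) & a)) = {s3, s4}, add states in Sat(p & ~a) with some successor in Z. Z1 = {s0, s2, s3, s4}; fixed.
Sat(E[(p & ~a) U AF ((EG p) & a)]) = {s0, s2, s3, s4}
s5 ∉ Sat(E[(p & ~a) U AF ((EG p) & a)]) = {s0, s2, s3, s4}, so the formula does not hold at s5.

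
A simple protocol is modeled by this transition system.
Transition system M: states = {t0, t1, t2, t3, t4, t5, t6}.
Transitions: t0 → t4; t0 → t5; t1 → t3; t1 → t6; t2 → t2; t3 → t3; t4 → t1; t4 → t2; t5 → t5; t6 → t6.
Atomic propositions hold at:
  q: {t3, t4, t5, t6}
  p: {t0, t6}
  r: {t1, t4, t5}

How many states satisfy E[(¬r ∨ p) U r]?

Sat(¬r) = {t0, t2, t3, t6}
Sat(¬r ∨ p) = {t0, t2, t3, t6}
E[(¬r ∨ p) U r]: least fixpoint, start Z0 = Sat(r) = {t1, t4, t5}, add states in Sat(¬r ∨ p) with some successor in Z. Z1 = {t0, t1, t4, t5}; fixed.
Sat(E[(¬r ∨ p) U r]) = {t0, t1, t4, t5}
|Sat(E[(¬r ∨ p) U r])| = |{t0, t1, t4, t5}| = 4.

4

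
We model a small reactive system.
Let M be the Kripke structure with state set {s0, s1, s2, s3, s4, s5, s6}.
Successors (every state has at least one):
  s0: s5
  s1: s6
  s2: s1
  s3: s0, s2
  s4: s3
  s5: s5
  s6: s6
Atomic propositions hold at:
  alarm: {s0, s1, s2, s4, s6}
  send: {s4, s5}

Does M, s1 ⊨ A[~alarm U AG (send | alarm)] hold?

Yes

Sat(~alarm) = {s3, s5}
Sat(send | alarm) = {s0, s1, s2, s4, s5, s6}
AG (send | alarm): greatest fixpoint, start Z0 = {s0, s1, s2, s4, s5, s6}, keep only states in Sat with every successor in Z. Z1 = {s0, s1, s2, s5, s6}; fixed.
Sat(AG (send | alarm)) = {s0, s1, s2, s5, s6}
A[~alarm U AG (send | alarm)]: least fixpoint, start Z0 = Sat(AG (send | alarm)) = {s0, s1, s2, s5, s6}, add states in Sat(~alarm) with every successor in Z. Z1 = {s0, s1, s2, s3, s5, s6}; fixed.
Sat(A[~alarm U AG (send | alarm)]) = {s0, s1, s2, s3, s5, s6}
s1 ∈ Sat(A[~alarm U AG (send | alarm)]) = {s0, s1, s2, s3, s5, s6}, so the formula holds at s1.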